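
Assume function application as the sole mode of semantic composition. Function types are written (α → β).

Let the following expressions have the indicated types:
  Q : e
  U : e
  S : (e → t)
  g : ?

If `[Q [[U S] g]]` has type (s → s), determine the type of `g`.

(t → (e → (s → s)))

[Q [[U S] g]] is required to be (s → s). Q : e cannot yield (s → s) as functor, so [[U S] g] : (e → (s → s)).
[[U S] g] is required to be (e → (s → s)). [U S] : t cannot yield (e → (s → s)) as functor, so g : (t → (e → (s → s))).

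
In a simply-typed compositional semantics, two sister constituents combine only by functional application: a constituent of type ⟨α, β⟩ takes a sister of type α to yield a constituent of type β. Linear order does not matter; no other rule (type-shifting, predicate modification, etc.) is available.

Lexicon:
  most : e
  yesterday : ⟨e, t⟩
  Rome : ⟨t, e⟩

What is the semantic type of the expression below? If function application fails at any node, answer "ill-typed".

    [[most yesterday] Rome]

e

At [most yesterday], yesterday : ⟨e, t⟩ takes most : e, giving t.
At [[most yesterday] Rome], Rome : ⟨t, e⟩ takes [most yesterday] : t, giving e.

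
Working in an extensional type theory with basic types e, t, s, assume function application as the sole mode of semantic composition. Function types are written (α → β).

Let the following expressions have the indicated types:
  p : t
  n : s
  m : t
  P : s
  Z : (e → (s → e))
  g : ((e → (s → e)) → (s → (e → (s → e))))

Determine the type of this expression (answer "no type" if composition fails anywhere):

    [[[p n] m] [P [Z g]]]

no type

[p n]: t with s — neither is a function whose domain matches the other; composition fails here.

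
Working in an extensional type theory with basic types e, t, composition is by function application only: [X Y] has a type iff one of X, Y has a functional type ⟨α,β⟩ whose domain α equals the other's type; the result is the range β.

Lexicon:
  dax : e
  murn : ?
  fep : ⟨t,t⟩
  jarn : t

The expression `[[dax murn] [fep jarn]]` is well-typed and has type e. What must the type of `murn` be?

⟨e,⟨t,e⟩⟩

For [[dax murn] [fep jarn]] to have type e with [fep jarn] of type t, [dax murn] must be the function: [dax murn] : ⟨t,e⟩.
For [dax murn] to have type ⟨t,e⟩ with dax of type e, murn must be the function: murn : ⟨e,⟨t,e⟩⟩.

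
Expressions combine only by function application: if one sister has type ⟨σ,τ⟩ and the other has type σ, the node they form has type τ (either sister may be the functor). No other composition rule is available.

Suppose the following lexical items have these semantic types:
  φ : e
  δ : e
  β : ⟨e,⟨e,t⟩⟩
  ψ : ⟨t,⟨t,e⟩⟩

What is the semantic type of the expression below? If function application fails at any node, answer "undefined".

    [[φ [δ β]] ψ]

⟨t,e⟩

[δ β]: functor β : ⟨e,⟨e,t⟩⟩, argument δ : e; result ⟨e,t⟩.
[φ [δ β]]: functor [δ β] : ⟨e,t⟩, argument φ : e; result t.
[[φ [δ β]] ψ]: functor ψ : ⟨t,⟨t,e⟩⟩, argument [φ [δ β]] : t; result ⟨t,e⟩.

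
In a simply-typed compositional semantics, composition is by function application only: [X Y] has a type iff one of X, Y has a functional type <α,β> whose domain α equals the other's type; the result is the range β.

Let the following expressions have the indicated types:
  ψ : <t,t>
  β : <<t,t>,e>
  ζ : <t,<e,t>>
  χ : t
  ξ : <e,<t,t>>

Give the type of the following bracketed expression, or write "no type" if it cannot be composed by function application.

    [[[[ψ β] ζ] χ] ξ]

no type

At [ψ β], β : <<t,t>,e> takes ψ : <t,t>, giving e.
[[ψ β] ζ]: e and <t,<e,t>> cannot combine by function application — type clash.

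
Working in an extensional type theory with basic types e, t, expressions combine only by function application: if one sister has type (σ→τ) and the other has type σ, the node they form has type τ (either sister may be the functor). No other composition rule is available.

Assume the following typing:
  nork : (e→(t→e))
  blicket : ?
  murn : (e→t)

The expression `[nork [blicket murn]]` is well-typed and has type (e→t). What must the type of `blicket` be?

((e→t)→((e→(t→e))→(e→t)))

[nork [blicket murn]] must have type (e→t). The sister nork has type (e→(t→e)); that is not a function onto (e→t), so [blicket murn] must be the functor, of type ((e→(t→e))→(e→t)).
[blicket murn] must have type ((e→(t→e))→(e→t)). The sister murn has type (e→t); that is not a function onto ((e→(t→e))→(e→t)), so blicket must be the functor, of type ((e→t)→((e→(t→e))→(e→t))).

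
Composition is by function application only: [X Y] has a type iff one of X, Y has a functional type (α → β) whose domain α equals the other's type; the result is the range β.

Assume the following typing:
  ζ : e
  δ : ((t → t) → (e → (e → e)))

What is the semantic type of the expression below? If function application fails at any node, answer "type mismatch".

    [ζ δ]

type mismatch

[ζ δ]: e and ((t → t) → (e → (e → e))) cannot combine by function application — type clash.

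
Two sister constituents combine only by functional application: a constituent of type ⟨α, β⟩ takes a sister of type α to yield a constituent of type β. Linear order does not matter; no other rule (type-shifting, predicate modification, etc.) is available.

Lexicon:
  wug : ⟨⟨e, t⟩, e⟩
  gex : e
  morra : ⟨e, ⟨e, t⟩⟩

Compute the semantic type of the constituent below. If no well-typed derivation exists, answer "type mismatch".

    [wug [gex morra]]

e

[gex morra]: functor morra : ⟨e, ⟨e, t⟩⟩, argument gex : e; result ⟨e, t⟩.
[wug [gex morra]]: functor wug : ⟨⟨e, t⟩, e⟩, argument [gex morra] : ⟨e, t⟩; result e.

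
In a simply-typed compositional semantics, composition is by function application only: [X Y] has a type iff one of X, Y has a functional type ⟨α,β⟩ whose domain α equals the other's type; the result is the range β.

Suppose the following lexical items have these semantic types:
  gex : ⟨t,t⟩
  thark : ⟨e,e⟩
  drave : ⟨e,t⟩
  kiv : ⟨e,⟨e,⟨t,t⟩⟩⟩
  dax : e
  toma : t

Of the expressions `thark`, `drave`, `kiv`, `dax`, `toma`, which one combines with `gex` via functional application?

toma

thark : ⟨e,e⟩ — does not combine with gex.
drave : ⟨e,t⟩ — does not combine with gex.
kiv : ⟨e,⟨e,⟨t,t⟩⟩⟩ — does not combine with gex.
dax : e — does not combine with gex.
toma — combines: gex : ⟨t,t⟩ takes toma : t as argument, giving t.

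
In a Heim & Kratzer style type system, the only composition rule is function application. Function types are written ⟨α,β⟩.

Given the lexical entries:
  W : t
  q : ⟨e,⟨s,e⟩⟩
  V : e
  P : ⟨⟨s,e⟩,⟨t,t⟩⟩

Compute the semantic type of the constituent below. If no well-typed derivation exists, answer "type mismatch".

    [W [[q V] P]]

t

[q V]: q is ⟨e,⟨s,e⟩⟩, V is e; result ⟨s,e⟩.
[[q V] P]: P is ⟨⟨s,e⟩,⟨t,t⟩⟩, [q V] is ⟨s,e⟩; result ⟨t,t⟩.
[W [[q V] P]]: [[q V] P] is ⟨t,t⟩, W is t; result t.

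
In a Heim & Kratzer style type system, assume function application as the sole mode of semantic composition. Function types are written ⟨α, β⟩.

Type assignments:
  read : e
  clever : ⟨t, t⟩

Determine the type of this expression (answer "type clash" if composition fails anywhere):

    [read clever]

type clash

At [read clever]: neither e nor ⟨t, t⟩ can take the other as argument; the node is ill-typed.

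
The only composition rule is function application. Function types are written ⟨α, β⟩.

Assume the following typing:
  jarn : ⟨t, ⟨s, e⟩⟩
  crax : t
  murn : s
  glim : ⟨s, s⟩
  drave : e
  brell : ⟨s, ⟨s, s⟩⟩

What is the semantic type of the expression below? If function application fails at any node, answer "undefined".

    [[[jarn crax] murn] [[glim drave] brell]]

[jarn crax] — jarn of type ⟨t, ⟨s, e⟩⟩ combines with crax of type t: type ⟨s, e⟩.
[[jarn crax] murn] — [jarn crax] of type ⟨s, e⟩ combines with murn of type s: type e.
[glim drave]: ⟨s, s⟩ with e — neither is a function whose domain matches the other; composition fails here.

undefined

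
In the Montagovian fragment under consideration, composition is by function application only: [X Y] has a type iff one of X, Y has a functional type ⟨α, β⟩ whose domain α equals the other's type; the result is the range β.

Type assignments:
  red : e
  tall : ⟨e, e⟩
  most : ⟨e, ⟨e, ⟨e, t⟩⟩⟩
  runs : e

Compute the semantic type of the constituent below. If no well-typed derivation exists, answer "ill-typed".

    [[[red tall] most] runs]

[red tall]: functor tall : ⟨e, e⟩, argument red : e; result e.
[[red tall] most]: functor most : ⟨e, ⟨e, ⟨e, t⟩⟩⟩, argument [red tall] : e; result ⟨e, ⟨e, t⟩⟩.
[[[red tall] most] runs]: functor [[red tall] most] : ⟨e, ⟨e, t⟩⟩, argument runs : e; result ⟨e, t⟩.

⟨e, t⟩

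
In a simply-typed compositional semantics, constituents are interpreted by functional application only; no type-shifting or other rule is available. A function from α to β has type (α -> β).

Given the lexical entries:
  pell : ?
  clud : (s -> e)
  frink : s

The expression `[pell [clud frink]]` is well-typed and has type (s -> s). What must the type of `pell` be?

(e -> (s -> s))

At [pell [clud frink]] (required: (s -> s)): [clud frink] is e, which is not a function with range (s -> s); hence pell is the functor — type (e -> (s -> s)).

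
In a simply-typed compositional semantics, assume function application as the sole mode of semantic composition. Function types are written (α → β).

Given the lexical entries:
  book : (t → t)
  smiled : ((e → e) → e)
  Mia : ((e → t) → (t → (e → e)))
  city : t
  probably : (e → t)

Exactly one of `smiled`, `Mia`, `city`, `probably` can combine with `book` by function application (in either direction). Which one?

city

smiled : ((e → e) → e) — does not combine with book.
Mia : ((e → t) → (t → (e → e))) — does not combine with book.
city — combines: book : (t → t) takes city : t as argument, giving t.
probably : (e → t) — does not combine with book.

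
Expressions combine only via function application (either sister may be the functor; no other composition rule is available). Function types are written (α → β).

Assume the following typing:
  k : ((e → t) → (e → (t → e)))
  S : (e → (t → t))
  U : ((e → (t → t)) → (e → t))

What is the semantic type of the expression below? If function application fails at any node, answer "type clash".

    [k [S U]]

(e → (t → e))

[S U] — U of type ((e → (t → t)) → (e → t)) combines with S of type (e → (t → t)): type (e → t).
[k [S U]] — k of type ((e → t) → (e → (t → e))) combines with [S U] of type (e → t): type (e → (t → e)).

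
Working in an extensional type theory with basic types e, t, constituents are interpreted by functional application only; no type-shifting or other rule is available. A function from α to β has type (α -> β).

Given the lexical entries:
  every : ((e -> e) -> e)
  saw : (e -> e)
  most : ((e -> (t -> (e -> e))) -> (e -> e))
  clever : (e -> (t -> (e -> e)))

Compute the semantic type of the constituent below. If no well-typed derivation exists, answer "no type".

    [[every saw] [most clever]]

e

[every saw]: functor every : ((e -> e) -> e), argument saw : (e -> e); result e.
[most clever]: functor most : ((e -> (t -> (e -> e))) -> (e -> e)), argument clever : (e -> (t -> (e -> e))); result (e -> e).
[[every saw] [most clever]]: functor [most clever] : (e -> e), argument [every saw] : e; result e.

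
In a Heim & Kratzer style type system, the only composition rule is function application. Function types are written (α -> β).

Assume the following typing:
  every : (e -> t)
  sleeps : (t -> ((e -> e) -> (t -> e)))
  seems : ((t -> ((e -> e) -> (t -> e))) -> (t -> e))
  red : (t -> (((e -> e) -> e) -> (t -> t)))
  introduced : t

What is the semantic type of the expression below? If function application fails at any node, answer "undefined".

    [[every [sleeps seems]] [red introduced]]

undefined

[sleeps seems] — seems of type ((t -> ((e -> e) -> (t -> e))) -> (t -> e)) combines with sleeps of type (t -> ((e -> e) -> (t -> e))): type (t -> e).
[every [sleeps seems]]: (e -> t) with (t -> e) — neither is a function whose domain matches the other; composition fails here.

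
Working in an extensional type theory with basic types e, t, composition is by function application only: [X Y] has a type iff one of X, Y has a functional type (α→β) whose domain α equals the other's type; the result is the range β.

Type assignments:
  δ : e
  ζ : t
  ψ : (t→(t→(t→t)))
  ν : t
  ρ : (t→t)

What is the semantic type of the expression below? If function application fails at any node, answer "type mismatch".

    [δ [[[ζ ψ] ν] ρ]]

type mismatch

[ζ ψ] — ψ of type (t→(t→(t→t))) combines with ζ of type t: type (t→(t→t)).
[[ζ ψ] ν] — [ζ ψ] of type (t→(t→t)) combines with ν of type t: type (t→t).
[[[ζ ψ] ν] ρ]: (t→t) and (t→t) cannot combine by function application — type clash.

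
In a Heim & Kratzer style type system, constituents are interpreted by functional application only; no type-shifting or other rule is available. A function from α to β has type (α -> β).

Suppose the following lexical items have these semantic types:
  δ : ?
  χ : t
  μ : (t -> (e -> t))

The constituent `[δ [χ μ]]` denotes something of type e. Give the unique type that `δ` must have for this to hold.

[δ [χ μ]] is required to be e. [χ μ] : (e -> t) cannot yield e as functor, so δ : ((e -> t) -> e).

((e -> t) -> e)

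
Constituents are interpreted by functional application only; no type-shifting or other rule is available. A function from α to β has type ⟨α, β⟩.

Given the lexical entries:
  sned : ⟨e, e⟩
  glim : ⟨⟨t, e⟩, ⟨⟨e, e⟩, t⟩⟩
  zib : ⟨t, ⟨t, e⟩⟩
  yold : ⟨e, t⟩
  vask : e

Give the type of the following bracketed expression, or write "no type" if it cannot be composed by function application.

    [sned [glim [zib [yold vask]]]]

[yold vask] — yold of type ⟨e, t⟩ combines with vask of type e: type t.
[zib [yold vask]] — zib of type ⟨t, ⟨t, e⟩⟩ combines with [yold vask] of type t: type ⟨t, e⟩.
[glim [zib [yold vask]]] — glim of type ⟨⟨t, e⟩, ⟨⟨e, e⟩, t⟩⟩ combines with [zib [yold vask]] of type ⟨t, e⟩: type ⟨⟨e, e⟩, t⟩.
[sned [glim [zib [yold vask]]]] — [glim [zib [yold vask]]] of type ⟨⟨e, e⟩, t⟩ combines with sned of type ⟨e, e⟩: type t.

t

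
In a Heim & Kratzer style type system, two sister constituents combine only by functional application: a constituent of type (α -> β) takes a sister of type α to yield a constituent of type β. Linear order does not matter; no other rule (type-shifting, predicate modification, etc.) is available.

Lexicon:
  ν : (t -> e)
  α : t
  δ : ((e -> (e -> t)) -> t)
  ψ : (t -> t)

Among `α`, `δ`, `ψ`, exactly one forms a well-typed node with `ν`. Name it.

α

α — combines: ν : (t -> e) takes α : t as argument, giving e.
δ : ((e -> (e -> t)) -> t) — does not combine with ν.
ψ : (t -> t) — does not combine with ν.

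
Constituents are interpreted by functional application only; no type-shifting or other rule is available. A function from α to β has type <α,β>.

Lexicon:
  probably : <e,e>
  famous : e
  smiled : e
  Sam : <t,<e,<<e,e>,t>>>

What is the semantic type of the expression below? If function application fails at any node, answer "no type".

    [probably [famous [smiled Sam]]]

At [smiled Sam]: neither e nor <t,<e,<<e,e>,t>>> can take the other as argument; the node is ill-typed.

no type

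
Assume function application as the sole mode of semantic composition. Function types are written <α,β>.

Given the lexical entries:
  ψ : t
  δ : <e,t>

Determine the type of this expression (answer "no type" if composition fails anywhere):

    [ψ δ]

[ψ δ]: t and <e,t> cannot combine by function application — type clash.

no type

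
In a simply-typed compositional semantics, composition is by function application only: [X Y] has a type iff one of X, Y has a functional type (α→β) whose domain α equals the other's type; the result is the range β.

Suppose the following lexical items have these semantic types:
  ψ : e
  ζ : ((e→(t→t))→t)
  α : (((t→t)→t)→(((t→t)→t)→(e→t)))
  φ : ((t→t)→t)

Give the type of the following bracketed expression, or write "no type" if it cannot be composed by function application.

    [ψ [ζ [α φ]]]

no type

[α φ]: functor α : (((t→t)→t)→(((t→t)→t)→(e→t))), argument φ : ((t→t)→t); result (((t→t)→t)→(e→t)).
At [ζ [α φ]]: neither ((e→(t→t))→t) nor (((t→t)→t)→(e→t)) can take the other as argument; the node is ill-typed.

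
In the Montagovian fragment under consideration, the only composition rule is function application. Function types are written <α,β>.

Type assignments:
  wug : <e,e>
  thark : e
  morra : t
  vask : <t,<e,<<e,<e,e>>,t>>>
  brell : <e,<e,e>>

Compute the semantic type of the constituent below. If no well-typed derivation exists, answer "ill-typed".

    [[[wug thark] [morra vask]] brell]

At [wug thark], wug : <e,e> takes thark : e, giving e.
At [morra vask], vask : <t,<e,<<e,<e,e>>,t>>> takes morra : t, giving <e,<<e,<e,e>>,t>>.
At [[wug thark] [morra vask]], [morra vask] : <e,<<e,<e,e>>,t>> takes [wug thark] : e, giving <<e,<e,e>>,t>.
At [[[wug thark] [morra vask]] brell], [[wug thark] [morra vask]] : <<e,<e,e>>,t> takes brell : <e,<e,e>>, giving t.

t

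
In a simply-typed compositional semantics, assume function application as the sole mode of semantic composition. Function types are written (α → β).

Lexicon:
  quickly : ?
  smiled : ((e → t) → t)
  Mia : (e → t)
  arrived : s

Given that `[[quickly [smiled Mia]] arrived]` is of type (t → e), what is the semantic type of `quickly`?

(t → (s → (t → e)))

For [[quickly [smiled Mia]] arrived] to have type (t → e) with arrived of type s, [quickly [smiled Mia]] must be the function: [quickly [smiled Mia]] : (s → (t → e)).
For [quickly [smiled Mia]] to have type (s → (t → e)) with [smiled Mia] of type t, quickly must be the function: quickly : (t → (s → (t → e))).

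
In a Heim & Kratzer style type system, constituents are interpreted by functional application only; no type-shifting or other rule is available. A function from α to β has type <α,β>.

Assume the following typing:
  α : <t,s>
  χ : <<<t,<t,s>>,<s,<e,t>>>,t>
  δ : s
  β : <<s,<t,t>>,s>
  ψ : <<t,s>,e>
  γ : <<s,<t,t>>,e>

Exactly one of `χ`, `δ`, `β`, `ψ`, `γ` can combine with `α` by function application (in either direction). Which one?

χ : <<<t,<t,s>>,<s,<e,t>>>,t> — no; α wants t, and χ wants <<t,<t,s>>,<s,<e,t>>>.
δ : s — no; α wants t, and δ wants nothing (atomic).
β : <<s,<t,t>>,s> — no; α wants t, and β wants <s,<t,t>>.
ψ — combines: ψ : <<t,s>,e> takes α : <t,s> as argument, giving e.
γ : <<s,<t,t>>,e> — no; α wants t, and γ wants <s,<t,t>>.

ψ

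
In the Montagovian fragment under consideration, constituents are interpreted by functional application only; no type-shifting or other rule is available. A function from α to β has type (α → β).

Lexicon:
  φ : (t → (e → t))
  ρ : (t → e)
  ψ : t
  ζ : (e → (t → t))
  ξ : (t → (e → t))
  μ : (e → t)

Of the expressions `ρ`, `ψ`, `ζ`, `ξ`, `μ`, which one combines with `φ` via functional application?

ψ

ρ : (t → e) — no; φ wants t, and ρ wants t.
ψ — combines: φ : (t → (e → t)) takes ψ : t as argument, giving (e → t).
ζ : (e → (t → t)) — no; φ wants t, and ζ wants e.
ξ : (t → (e → t)) — no; φ wants t, and ξ wants t.
μ : (e → t) — no; φ wants t, and μ wants e.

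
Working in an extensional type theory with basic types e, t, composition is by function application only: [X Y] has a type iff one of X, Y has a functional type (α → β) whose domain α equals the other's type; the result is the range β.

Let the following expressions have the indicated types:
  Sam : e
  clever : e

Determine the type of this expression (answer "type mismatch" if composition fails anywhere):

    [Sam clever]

[Sam clever]: e with e — neither is a function whose domain matches the other; composition fails here.

type mismatch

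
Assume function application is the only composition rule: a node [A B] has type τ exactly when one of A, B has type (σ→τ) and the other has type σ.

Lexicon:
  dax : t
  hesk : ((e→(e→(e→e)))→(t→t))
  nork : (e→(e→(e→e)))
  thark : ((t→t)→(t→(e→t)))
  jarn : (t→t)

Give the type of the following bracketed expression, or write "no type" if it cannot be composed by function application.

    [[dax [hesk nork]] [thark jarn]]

[hesk nork]: ((e→(e→(e→e)))→(t→t)) applied to (e→(e→(e→e))) yields (t→t).
[dax [hesk nork]]: (t→t) applied to t yields t.
[thark jarn]: ((t→t)→(t→(e→t))) applied to (t→t) yields (t→(e→t)).
[[dax [hesk nork]] [thark jarn]]: (t→(e→t)) applied to t yields (e→t).

(e→t)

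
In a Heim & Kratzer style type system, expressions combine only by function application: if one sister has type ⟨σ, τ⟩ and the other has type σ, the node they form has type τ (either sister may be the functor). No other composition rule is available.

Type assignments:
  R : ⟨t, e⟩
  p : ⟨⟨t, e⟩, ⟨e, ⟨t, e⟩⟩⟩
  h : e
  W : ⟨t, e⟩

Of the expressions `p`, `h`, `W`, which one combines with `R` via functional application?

p — combines: p : ⟨⟨t, e⟩, ⟨e, ⟨t, e⟩⟩⟩ takes R : ⟨t, e⟩ as argument, giving ⟨e, ⟨t, e⟩⟩.
h : e — R needs t; h needs nothing (atomic); neither fits.
W : ⟨t, e⟩ — R needs t; W needs t; neither fits.

p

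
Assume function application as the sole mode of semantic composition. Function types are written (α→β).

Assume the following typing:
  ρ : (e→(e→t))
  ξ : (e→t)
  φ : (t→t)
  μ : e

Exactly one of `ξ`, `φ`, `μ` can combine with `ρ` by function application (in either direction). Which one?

μ

ξ : (e→t) — does not combine with ρ.
φ : (t→t) — does not combine with ρ.
μ — combines: ρ : (e→(e→t)) takes μ : e as argument, giving (e→t).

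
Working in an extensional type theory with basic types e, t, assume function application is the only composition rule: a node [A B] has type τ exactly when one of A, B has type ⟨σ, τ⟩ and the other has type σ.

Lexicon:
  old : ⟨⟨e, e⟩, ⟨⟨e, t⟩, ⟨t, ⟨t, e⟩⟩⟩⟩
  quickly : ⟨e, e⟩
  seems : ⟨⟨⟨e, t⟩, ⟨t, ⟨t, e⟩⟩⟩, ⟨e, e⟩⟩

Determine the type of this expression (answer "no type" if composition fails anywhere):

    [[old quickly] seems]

⟨e, e⟩

[old quickly] — old of type ⟨⟨e, e⟩, ⟨⟨e, t⟩, ⟨t, ⟨t, e⟩⟩⟩⟩ combines with quickly of type ⟨e, e⟩: type ⟨⟨e, t⟩, ⟨t, ⟨t, e⟩⟩⟩.
[[old quickly] seems] — seems of type ⟨⟨⟨e, t⟩, ⟨t, ⟨t, e⟩⟩⟩, ⟨e, e⟩⟩ combines with [old quickly] of type ⟨⟨e, t⟩, ⟨t, ⟨t, e⟩⟩⟩: type ⟨e, e⟩.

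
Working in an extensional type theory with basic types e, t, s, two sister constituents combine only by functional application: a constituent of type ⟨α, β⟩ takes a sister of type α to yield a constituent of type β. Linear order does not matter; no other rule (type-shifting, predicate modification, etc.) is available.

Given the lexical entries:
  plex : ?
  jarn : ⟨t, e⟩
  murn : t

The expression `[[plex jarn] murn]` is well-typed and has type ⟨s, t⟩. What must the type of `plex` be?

For [[plex jarn] murn] to have type ⟨s, t⟩ with murn of type t, [plex jarn] must be the function: [plex jarn] : ⟨t, ⟨s, t⟩⟩.
For [plex jarn] to have type ⟨t, ⟨s, t⟩⟩ with jarn of type ⟨t, e⟩, plex must be the function: plex : ⟨⟨t, e⟩, ⟨t, ⟨s, t⟩⟩⟩.

⟨⟨t, e⟩, ⟨t, ⟨s, t⟩⟩⟩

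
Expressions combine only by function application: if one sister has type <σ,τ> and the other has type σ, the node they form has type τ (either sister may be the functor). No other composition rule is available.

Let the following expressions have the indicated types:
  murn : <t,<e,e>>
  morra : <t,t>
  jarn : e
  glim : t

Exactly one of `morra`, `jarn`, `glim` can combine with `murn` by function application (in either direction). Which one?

morra : <t,t> — does not combine with murn.
jarn : e — does not combine with murn.
glim — combines: murn : <t,<e,e>> takes glim : t as argument, giving <e,e>.

glim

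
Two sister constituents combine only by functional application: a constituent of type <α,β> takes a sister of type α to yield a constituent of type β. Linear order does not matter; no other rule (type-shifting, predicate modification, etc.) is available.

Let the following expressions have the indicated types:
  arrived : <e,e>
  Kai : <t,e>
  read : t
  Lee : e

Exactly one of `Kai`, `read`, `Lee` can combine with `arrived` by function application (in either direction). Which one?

Kai : <t,e> — no; arrived wants e, and Kai wants t.
read : t — no; arrived wants e, and read wants nothing (atomic).
Lee — combines: arrived : <e,e> takes Lee : e as argument, giving e.

Lee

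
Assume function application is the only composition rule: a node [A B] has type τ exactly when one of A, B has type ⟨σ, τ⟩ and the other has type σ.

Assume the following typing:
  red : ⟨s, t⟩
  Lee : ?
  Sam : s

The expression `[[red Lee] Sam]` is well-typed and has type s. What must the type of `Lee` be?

⟨⟨s, t⟩, ⟨s, s⟩⟩

For [[red Lee] Sam] to have type s with Sam of type s, [red Lee] must be the function: [red Lee] : ⟨s, s⟩.
For [red Lee] to have type ⟨s, s⟩ with red of type ⟨s, t⟩, Lee must be the function: Lee : ⟨⟨s, t⟩, ⟨s, s⟩⟩.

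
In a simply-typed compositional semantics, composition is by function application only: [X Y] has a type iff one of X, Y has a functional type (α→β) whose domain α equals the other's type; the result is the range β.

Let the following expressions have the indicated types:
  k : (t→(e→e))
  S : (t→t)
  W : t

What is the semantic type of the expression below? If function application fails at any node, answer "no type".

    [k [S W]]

[S W]: S is (t→t), W is t; result t.
[k [S W]]: k is (t→(e→e)), [S W] is t; result (e→e).

(e→e)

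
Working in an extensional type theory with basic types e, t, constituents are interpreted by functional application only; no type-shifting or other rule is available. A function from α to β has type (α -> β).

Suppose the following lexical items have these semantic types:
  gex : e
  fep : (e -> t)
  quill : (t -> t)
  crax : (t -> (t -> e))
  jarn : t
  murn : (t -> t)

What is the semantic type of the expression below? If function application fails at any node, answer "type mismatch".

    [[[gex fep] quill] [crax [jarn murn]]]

[gex fep]: functor fep : (e -> t), argument gex : e; result t.
[[gex fep] quill]: functor quill : (t -> t), argument [gex fep] : t; result t.
[jarn murn]: functor murn : (t -> t), argument jarn : t; result t.
[crax [jarn murn]]: functor crax : (t -> (t -> e)), argument [jarn murn] : t; result (t -> e).
[[[gex fep] quill] [crax [jarn murn]]]: functor [crax [jarn murn]] : (t -> e), argument [[gex fep] quill] : t; result e.

e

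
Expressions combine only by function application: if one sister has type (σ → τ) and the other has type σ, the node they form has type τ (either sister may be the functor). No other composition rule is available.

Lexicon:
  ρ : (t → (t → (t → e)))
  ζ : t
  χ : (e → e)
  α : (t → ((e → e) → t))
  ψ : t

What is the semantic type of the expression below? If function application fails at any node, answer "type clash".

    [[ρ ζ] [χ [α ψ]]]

(t → e)

[ρ ζ]: functor ρ : (t → (t → (t → e))), argument ζ : t; result (t → (t → e)).
[α ψ]: functor α : (t → ((e → e) → t)), argument ψ : t; result ((e → e) → t).
[χ [α ψ]]: functor [α ψ] : ((e → e) → t), argument χ : (e → e); result t.
[[ρ ζ] [χ [α ψ]]]: functor [ρ ζ] : (t → (t → e)), argument [χ [α ψ]] : t; result (t → e).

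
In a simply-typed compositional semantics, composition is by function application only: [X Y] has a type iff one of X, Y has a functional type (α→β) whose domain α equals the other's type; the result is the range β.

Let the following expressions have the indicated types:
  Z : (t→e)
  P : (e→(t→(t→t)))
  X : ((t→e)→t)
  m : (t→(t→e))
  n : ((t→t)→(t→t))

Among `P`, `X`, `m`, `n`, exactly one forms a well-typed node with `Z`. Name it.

P : (e→(t→(t→t))) — no; Z wants t, and P wants e.
X — combines: X : ((t→e)→t) takes Z : (t→e) as argument, giving t.
m : (t→(t→e)) — no; Z wants t, and m wants t.
n : ((t→t)→(t→t)) — no; Z wants t, and n wants (t→t).

X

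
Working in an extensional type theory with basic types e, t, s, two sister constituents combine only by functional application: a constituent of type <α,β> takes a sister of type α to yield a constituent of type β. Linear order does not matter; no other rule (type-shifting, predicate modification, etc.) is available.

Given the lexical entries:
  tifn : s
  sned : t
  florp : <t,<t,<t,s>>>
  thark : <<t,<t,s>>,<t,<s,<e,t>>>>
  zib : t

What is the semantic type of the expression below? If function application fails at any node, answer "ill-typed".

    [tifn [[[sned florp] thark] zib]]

[sned florp] — florp of type <t,<t,<t,s>>> combines with sned of type t: type <t,<t,s>>.
[[sned florp] thark] — thark of type <<t,<t,s>>,<t,<s,<e,t>>>> combines with [sned florp] of type <t,<t,s>>: type <t,<s,<e,t>>>.
[[[sned florp] thark] zib] — [[sned florp] thark] of type <t,<s,<e,t>>> combines with zib of type t: type <s,<e,t>>.
[tifn [[[sned florp] thark] zib]] — [[[sned florp] thark] zib] of type <s,<e,t>> combines with tifn of type s: type <e,t>.

<e,t>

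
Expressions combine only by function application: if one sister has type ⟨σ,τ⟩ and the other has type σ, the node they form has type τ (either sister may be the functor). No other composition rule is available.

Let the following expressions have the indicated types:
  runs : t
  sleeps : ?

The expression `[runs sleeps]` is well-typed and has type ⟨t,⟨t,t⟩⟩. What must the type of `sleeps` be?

⟨t,⟨t,⟨t,t⟩⟩⟩

[runs sleeps] must have type ⟨t,⟨t,t⟩⟩. The sister runs has type t; that is not a function onto ⟨t,⟨t,t⟩⟩, so sleeps must be the functor, of type ⟨t,⟨t,⟨t,t⟩⟩⟩.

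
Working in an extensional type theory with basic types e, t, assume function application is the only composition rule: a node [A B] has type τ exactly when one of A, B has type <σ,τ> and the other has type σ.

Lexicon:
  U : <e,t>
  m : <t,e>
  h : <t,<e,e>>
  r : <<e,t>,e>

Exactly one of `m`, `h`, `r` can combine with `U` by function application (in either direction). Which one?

m : <t,e> — no; U wants e, and m wants t.
h : <t,<e,e>> — no; U wants e, and h wants t.
r — combines: r : <<e,t>,e> takes U : <e,t> as argument, giving e.

r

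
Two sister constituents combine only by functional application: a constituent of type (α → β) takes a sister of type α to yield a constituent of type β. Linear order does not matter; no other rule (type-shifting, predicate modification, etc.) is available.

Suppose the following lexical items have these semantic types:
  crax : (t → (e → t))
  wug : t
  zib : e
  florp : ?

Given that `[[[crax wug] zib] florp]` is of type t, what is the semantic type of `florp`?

(t → t)

[[[crax wug] zib] florp] is required to be t. [[crax wug] zib] : t cannot yield t as functor, so florp : (t → t).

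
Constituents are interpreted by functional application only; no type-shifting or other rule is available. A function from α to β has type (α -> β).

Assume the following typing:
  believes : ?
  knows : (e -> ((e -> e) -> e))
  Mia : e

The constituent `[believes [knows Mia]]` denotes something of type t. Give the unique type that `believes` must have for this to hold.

For [believes [knows Mia]] to have type t with [knows Mia] of type ((e -> e) -> e), believes must be the function: believes : (((e -> e) -> e) -> t).

(((e -> e) -> e) -> t)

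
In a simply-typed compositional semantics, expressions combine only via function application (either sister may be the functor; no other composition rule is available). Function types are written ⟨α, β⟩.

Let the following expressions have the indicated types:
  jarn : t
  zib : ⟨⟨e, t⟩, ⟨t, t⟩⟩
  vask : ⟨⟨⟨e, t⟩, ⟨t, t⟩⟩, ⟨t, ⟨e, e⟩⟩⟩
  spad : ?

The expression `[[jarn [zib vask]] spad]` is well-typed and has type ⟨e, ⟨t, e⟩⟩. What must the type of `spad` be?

[[jarn [zib vask]] spad] must have type ⟨e, ⟨t, e⟩⟩. The sister [jarn [zib vask]] has type ⟨e, e⟩; that is not a function onto ⟨e, ⟨t, e⟩⟩, so spad must be the functor, of type ⟨⟨e, e⟩, ⟨e, ⟨t, e⟩⟩⟩.

⟨⟨e, e⟩, ⟨e, ⟨t, e⟩⟩⟩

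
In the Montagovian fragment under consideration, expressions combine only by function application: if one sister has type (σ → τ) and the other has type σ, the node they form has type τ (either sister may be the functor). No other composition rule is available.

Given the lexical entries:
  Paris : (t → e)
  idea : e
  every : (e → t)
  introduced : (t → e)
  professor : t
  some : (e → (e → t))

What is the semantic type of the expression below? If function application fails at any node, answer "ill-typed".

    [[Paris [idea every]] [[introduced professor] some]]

t

[idea every]: functor every : (e → t), argument idea : e; result t.
[Paris [idea every]]: functor Paris : (t → e), argument [idea every] : t; result e.
[introduced professor]: functor introduced : (t → e), argument professor : t; result e.
[[introduced professor] some]: functor some : (e → (e → t)), argument [introduced professor] : e; result (e → t).
[[Paris [idea every]] [[introduced professor] some]]: functor [[introduced professor] some] : (e → t), argument [Paris [idea every]] : e; result t.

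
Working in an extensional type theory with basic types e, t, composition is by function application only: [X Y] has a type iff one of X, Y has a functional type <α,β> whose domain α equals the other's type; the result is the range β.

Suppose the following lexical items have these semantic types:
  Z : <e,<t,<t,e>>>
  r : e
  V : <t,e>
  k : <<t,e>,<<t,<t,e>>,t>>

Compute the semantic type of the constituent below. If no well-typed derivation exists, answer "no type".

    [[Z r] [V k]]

[Z r]: <e,<t,<t,e>>> applied to e yields <t,<t,e>>.
[V k]: <<t,e>,<<t,<t,e>>,t>> applied to <t,e> yields <<t,<t,e>>,t>.
[[Z r] [V k]]: <<t,<t,e>>,t> applied to <t,<t,e>> yields t.

t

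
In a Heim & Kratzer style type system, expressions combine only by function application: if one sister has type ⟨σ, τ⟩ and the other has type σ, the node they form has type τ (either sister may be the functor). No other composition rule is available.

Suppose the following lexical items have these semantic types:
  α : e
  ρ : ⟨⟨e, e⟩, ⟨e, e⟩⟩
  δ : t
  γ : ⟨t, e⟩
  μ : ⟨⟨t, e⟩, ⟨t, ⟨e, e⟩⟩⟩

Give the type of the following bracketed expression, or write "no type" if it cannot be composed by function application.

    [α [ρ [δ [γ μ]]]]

e

[γ μ]: μ is ⟨⟨t, e⟩, ⟨t, ⟨e, e⟩⟩⟩, γ is ⟨t, e⟩; result ⟨t, ⟨e, e⟩⟩.
[δ [γ μ]]: [γ μ] is ⟨t, ⟨e, e⟩⟩, δ is t; result ⟨e, e⟩.
[ρ [δ [γ μ]]]: ρ is ⟨⟨e, e⟩, ⟨e, e⟩⟩, [δ [γ μ]] is ⟨e, e⟩; result ⟨e, e⟩.
[α [ρ [δ [γ μ]]]]: [ρ [δ [γ μ]]] is ⟨e, e⟩, α is e; result e.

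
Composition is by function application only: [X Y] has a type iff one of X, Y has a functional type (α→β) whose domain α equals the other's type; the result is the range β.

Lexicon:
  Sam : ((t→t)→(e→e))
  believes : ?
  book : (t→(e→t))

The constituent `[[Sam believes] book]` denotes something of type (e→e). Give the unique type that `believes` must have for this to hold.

(((t→t)→(e→e))→((t→(e→t))→(e→e)))

For [[Sam believes] book] to have type (e→e) with book of type (t→(e→t)), [Sam believes] must be the function: [Sam believes] : ((t→(e→t))→(e→e)).
For [Sam believes] to have type ((t→(e→t))→(e→e)) with Sam of type ((t→t)→(e→e)), believes must be the function: believes : (((t→t)→(e→e))→((t→(e→t))→(e→e))).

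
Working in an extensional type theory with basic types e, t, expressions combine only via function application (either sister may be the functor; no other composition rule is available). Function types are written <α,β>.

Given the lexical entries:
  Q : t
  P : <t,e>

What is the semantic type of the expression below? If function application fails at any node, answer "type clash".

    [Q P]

[Q P]: <t,e> applied to t yields e.

e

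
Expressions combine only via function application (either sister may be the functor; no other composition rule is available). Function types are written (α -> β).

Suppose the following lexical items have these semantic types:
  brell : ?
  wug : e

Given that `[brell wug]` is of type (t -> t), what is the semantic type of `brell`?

[brell wug] must have type (t -> t). The sister wug has type e; that is not a function onto (t -> t), so brell must be the functor, of type (e -> (t -> t)).

(e -> (t -> t))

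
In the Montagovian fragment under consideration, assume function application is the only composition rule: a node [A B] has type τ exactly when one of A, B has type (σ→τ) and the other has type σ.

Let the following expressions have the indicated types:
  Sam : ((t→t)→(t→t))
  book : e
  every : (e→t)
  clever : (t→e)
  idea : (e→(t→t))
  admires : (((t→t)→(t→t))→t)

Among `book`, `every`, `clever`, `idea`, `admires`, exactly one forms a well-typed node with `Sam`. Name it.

admires

book : e — does not combine with Sam.
every : (e→t) — does not combine with Sam.
clever : (t→e) — does not combine with Sam.
idea : (e→(t→t)) — does not combine with Sam.
admires — combines: admires : (((t→t)→(t→t))→t) takes Sam : ((t→t)→(t→t)) as argument, giving t.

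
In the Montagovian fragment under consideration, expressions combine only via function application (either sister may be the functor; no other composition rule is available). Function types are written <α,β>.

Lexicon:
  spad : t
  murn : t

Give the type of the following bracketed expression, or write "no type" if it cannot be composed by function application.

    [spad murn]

no type

At [spad murn]: neither t nor t can take the other as argument; the node is ill-typed.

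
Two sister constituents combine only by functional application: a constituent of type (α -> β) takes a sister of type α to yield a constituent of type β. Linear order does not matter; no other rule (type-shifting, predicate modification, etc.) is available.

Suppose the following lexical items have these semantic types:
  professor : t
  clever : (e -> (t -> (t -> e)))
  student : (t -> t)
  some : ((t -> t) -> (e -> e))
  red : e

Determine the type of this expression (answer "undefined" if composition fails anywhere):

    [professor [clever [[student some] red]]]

(t -> e)

[student some]: functor some : ((t -> t) -> (e -> e)), argument student : (t -> t); result (e -> e).
[[student some] red]: functor [student some] : (e -> e), argument red : e; result e.
[clever [[student some] red]]: functor clever : (e -> (t -> (t -> e))), argument [[student some] red] : e; result (t -> (t -> e)).
[professor [clever [[student some] red]]]: functor [clever [[student some] red]] : (t -> (t -> e)), argument professor : t; result (t -> e).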